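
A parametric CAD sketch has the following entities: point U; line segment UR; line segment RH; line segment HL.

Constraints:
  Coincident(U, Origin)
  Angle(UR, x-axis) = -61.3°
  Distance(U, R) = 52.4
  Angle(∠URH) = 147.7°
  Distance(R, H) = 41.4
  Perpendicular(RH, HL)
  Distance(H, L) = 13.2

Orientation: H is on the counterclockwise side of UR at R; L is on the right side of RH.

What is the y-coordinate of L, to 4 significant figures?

-77.58

∠URH = 147.7°, so RH runs at -61.3° + (180° − 147.7°) = -29.00° from the x-axis; with |RH| = 41.4, H = R + 41.4·(cos -29.00°, sin -29.00°) = (61.37, -66.03). The perpendicularity gives HL at right angles to RH; with |HL| = 13.2 on the right of RH, L = H + 13.2·(-0.4848, -0.8746) = (54.97, -77.58). So L.y = -77.58.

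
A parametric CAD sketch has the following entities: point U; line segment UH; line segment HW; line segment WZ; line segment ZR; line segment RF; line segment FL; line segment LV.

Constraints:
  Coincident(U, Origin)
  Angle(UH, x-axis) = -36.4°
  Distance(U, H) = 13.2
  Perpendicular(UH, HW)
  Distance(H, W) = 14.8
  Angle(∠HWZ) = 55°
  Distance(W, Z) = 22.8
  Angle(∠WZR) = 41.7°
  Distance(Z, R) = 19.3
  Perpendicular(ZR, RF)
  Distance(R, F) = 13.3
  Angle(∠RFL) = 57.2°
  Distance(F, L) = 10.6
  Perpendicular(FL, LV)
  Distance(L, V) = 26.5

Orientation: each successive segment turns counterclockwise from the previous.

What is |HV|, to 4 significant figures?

16.33

U is at the origin; UH runs at -36.4° with length 13.2, so H = (10.62, -7.833). The perpendicularity gives HW at right angles to UH, so HW runs at 53.60°; with |HW| = 14.8, W = (19.41, 4.079). ∠HWZ = 55.0° gives WZ at 178.6° from the x-axis; with |WZ| = 22.8, Z = (-3.386, 4.636). ∠WZR = 41.7° gives ZR at -43.10° from the x-axis; with |ZR| = 19.3, R = (10.71, -8.551). The perpendicularity gives RF at right angles to ZR, so RF runs at 46.90°; with |RF| = 13.3, F = (19.79, 1.160). ∠RFL = 57.2° gives FL at 169.7° from the x-axis; with |FL| = 10.6, L = (9.364, 3.056). FL ⟂ LV, so LV runs at -100.3°; with |LV| = 26.5, V = (4.626, -23.02). Then |HV| = |V − H| = 16.33.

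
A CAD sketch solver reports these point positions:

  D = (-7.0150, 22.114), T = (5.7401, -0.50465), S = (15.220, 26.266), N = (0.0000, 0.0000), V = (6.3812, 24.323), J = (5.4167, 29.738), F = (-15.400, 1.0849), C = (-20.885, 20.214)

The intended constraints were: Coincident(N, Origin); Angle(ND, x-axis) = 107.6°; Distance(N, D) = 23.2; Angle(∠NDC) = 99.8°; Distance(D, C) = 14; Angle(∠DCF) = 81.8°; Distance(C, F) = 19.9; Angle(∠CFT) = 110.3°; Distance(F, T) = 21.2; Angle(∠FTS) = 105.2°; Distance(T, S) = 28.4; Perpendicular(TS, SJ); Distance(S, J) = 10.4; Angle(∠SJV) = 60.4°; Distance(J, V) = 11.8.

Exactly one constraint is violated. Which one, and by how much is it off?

Distance(J, V) = 11.8 — off by 6.30.

N = (0.00, 0.00) ✓; ND at 107.6° ✓; |ND| = 23.20 ✓; ∠NDC = 99.80° ✓; |DC| = 14.00 ✓; ∠DCF = 81.80° ✓; |CF| = 19.90 ✓; ∠CFT = 110.3° ✓; |FT| = 21.20 ✓; ∠FTS = 105.2° ✓; |TS| = 28.40 ✓; ∠(TS, SJ) = 90.00° ✓; |SJ| = 10.40 ✓; ∠SJV = 60.40° ✓; |JV| = 5.500 ✗.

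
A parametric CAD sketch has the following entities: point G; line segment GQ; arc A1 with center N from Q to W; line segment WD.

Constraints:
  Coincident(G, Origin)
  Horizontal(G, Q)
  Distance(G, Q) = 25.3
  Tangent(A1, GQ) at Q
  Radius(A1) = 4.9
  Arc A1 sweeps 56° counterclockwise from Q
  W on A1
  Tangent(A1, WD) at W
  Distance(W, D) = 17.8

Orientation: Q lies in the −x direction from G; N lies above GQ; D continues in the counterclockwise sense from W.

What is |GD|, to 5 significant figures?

20.335

G is at the origin; GQ is horizontal with |GQ| = 25.3 and Q on the −x side, so Q = (-25.300, 0.0000). Tangency of A1 to GQ means the radius NQ is perpendicular to GQ, so N = Q + (0, 4.9) = (-25.300, 4.9000). On A1, Q sits at bearing -90° from N; a 56° counterclockwise sweep puts W at bearing -34°, so W = N + 4.9·(cos -34°, sin -34°) = (-21.238, 2.1600). Tangency of A1 to WD means the radius NW is perpendicular to WD, so WD runs along (−sin -34°, cos -34°); with |WD| = 17.8, D = (-11.284, 16.917). Then |GD| = |D − G| = 20.335.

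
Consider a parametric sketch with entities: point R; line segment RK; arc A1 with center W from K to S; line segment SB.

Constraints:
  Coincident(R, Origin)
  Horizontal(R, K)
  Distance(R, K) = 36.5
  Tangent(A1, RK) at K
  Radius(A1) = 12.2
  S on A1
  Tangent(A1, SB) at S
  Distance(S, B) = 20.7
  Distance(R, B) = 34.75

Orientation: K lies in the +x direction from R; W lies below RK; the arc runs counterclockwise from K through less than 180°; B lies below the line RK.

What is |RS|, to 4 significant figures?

26.31

Checks: |WS| = 12.20 ✓; ∠(WS, SB) = 90.00° ✓; |SB| = 20.70 ✓; |RB| = 34.75 ✓.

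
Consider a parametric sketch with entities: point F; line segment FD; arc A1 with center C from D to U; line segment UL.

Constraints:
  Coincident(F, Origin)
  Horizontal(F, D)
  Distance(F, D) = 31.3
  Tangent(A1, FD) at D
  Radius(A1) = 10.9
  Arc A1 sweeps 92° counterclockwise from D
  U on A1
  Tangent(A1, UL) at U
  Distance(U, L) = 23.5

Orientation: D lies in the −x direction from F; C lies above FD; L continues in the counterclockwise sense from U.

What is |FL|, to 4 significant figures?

40.73

On A1, D sits at bearing -90° from C; a 92° counterclockwise sweep puts U at bearing 2°, so U = C + 10.9·(cos 2°, sin 2°) = (-20.41, 11.28). Tangency of A1 to UL means the radius CU is perpendicular to UL, so UL runs along (−sin 2°, cos 2°); with |UL| = 23.5, L = (-21.23, 34.77). Then |FL| = |L − F| = 40.73.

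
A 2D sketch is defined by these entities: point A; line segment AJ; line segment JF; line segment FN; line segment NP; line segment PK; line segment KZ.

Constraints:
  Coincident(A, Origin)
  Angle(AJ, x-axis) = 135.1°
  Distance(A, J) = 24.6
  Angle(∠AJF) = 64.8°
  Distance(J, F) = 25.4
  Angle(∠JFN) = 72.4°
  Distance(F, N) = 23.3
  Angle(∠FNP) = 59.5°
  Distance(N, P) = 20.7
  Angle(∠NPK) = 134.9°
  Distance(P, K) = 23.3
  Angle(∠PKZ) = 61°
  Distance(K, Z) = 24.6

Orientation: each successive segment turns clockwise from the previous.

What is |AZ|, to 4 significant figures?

30.29

A is at the origin; AJ runs at 135.1° with length 24.6, so J = (-17.43, 17.36). ∠AJF = 64.8° gives JF at 19.90° from the x-axis; with |JF| = 25.4, F = (6.458, 26.01). ∠JFN = 72.4° gives FN at -87.70° from the x-axis; with |FN| = 23.3, N = (7.393, 2.729). ∠FNP = 59.5° gives NP at 151.8° from the x-axis; with |NP| = 20.7, P = (-10.85, 12.51). ∠NPK = 134.9° gives PK at 106.7° from the x-axis; with |PK| = 23.3, K = (-17.55, 34.83). ∠PKZ = 61.0° gives KZ at -12.30° from the x-axis; with |KZ| = 24.6, Z = (6.490, 29.59). Then |AZ| = |Z − A| = 30.29.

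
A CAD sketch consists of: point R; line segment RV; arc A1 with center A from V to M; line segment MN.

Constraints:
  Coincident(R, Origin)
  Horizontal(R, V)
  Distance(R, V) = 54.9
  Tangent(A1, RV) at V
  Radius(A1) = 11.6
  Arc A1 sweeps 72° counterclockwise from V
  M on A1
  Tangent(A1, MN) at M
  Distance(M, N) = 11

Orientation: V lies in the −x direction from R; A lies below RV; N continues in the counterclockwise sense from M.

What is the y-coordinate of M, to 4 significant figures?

-8.015

R is at the origin; R and V share the same y with |RV| = 54.9 and V on the −x side, so V = (-54.90, 0.000). Since A1 is tangent to RV there, AV ⟂ RV, so A = V + (0, -11.6) = (-54.90, -11.60). On A1, V sits at bearing 90° from A; a 72° counterclockwise sweep puts M at bearing 162°, so M = A + 11.6·(cos 162°, sin 162°) = (-65.93, -8.015). So M.y = -8.015.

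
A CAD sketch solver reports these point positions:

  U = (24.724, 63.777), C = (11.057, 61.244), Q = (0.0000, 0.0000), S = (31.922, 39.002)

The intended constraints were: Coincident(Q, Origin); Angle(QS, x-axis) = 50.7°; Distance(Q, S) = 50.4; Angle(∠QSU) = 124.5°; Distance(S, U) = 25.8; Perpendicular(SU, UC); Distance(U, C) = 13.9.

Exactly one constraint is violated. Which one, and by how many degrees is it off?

Perpendicular(SU, UC) — off by 5.70°.

Q = (0.00, 0.00) ✓; QS at 50.70° ✓; |QS| = 50.40 ✓; ∠QSU = 124.5° ✓; |SU| = 25.80 ✓; ∠(SU, UC) = 84.30° ✗; |UC| = 13.90 ✓.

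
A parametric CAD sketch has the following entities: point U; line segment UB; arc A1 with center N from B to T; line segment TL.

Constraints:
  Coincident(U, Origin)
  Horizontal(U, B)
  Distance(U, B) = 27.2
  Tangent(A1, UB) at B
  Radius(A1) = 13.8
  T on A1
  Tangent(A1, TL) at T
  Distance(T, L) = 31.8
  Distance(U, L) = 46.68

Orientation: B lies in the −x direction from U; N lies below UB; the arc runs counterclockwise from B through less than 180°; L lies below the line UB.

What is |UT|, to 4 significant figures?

43.59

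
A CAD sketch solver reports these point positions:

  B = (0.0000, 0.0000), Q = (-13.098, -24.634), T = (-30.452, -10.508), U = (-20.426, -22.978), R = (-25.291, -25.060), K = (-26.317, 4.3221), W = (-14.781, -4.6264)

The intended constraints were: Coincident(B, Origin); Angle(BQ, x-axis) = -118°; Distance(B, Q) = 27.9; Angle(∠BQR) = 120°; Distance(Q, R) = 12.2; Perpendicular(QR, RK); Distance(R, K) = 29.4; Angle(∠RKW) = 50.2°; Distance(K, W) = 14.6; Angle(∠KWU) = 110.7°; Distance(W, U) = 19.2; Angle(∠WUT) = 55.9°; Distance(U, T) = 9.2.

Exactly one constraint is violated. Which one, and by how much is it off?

Distance(U, T) = 9.2 — off by 6.80.

B = (0.00, 0.00) ✓; BQ at -118.0° ✓; |BQ| = 27.90 ✓; ∠BQR = 120.0° ✓; |QR| = 12.20 ✓; ∠(QR, RK) = 90.00° ✓; |RK| = 29.40 ✓; ∠RKW = 50.20° ✓; |KW| = 14.60 ✓; ∠KWU = 110.7° ✓; |WU| = 19.20 ✓; ∠WUT = 55.90° ✓; |UT| = 16.00 ✗.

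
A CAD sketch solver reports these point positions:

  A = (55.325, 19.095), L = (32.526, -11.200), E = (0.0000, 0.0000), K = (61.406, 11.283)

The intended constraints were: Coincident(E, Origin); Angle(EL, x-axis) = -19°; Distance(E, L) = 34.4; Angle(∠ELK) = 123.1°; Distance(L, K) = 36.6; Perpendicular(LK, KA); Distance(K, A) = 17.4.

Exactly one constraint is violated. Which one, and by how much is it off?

Distance(K, A) = 17.4 — off by 7.50.

E = (0.00, 0.00) ✓; EL at -19.00° ✓; |EL| = 34.40 ✓; ∠ELK = 123.1° ✓; |LK| = 36.60 ✓; ∠(LK, KA) = 90.00° ✓; |KA| = 9.900 ✗.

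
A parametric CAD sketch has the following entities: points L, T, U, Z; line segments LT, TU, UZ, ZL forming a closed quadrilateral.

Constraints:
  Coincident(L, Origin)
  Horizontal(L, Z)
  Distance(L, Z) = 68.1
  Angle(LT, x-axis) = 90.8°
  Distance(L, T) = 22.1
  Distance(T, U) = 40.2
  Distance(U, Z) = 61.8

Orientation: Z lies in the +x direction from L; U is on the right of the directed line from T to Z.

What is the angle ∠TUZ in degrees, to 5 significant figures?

86.917°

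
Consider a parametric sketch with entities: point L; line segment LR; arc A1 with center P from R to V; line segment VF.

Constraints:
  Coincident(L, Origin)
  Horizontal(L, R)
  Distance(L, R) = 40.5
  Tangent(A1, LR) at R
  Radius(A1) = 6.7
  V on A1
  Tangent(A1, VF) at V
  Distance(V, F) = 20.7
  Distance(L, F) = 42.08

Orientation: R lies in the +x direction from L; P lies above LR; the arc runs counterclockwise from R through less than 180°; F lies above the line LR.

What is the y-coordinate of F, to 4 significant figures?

26.88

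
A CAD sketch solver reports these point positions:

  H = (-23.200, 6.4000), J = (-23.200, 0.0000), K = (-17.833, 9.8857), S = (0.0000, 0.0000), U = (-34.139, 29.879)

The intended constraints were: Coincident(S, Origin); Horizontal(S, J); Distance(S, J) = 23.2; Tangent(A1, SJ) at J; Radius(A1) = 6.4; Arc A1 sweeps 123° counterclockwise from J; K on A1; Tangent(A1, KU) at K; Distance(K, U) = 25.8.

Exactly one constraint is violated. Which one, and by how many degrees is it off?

Tangent(A1, KU) at K — off by 6.20°.

S = (0.00, 0.00) ✓; S.y = 0.00, J.y = 0.00 ✓; |SJ| = 23.20 ✓; ∠(HJ, JS) = 90.00° ✓; |HJ| = 6.400 ✓; bearing(H→K) − bearing(H→J) = 123.0° ✓; |HK| = 6.400 ✓; ∠(HK, KU) = 83.80° ✗; |KU| = 25.80 ✓.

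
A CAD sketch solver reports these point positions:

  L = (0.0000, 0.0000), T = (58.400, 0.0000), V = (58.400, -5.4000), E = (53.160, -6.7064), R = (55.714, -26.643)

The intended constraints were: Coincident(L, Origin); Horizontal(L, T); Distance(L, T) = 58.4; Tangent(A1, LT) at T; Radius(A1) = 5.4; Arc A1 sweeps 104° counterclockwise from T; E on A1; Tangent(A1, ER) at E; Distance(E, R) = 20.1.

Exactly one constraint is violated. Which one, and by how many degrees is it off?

Tangent(A1, ER) at E — off by 6.70°.

L = (0.00, 0.00) ✓; L.y = 0.00, T.y = 0.00 ✓; |LT| = 58.40 ✓; ∠(VT, TL) = 90.00° ✓; |VT| = 5.400 ✓; bearing(V→E) − bearing(V→T) = 104.0° ✓; |VE| = 5.400 ✓; ∠(VE, ER) = 96.70° ✗; |ER| = 20.10 ✓.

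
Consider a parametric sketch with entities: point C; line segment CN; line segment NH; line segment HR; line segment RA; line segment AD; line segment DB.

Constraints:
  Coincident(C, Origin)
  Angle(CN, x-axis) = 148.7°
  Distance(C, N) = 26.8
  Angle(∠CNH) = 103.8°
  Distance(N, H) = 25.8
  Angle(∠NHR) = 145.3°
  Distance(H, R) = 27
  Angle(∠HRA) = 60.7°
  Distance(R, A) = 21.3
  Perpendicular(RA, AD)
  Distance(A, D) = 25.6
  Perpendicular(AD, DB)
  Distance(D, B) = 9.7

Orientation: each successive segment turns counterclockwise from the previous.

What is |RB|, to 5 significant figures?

28.106

C is at the origin; CN runs at 148.7° with length 26.8, so N = (-22.899, 13.923). ∠CNH = 103.8° gives NH at -135.10° from the x-axis; with |NH| = 25.8, H = (-41.175, -4.2884). ∠NHR = 145.3° gives HR at -100.40° from the x-axis; with |HR| = 27.0, R = (-46.049, -30.845). ∠HRA = 60.7° gives RA at 18.900° from the x-axis; with |RA| = 21.3, A = (-25.897, -23.945). RA ⟂ AD, so AD runs at 108.90°; with |AD| = 25.6, D = (-34.189, 0.27442). The perpendicularity gives DB at right angles to AD, so DB runs at -161.10°; with |DB| = 9.7, B = (-43.366, -2.8676). Then |RB| = |B − R| = 28.106.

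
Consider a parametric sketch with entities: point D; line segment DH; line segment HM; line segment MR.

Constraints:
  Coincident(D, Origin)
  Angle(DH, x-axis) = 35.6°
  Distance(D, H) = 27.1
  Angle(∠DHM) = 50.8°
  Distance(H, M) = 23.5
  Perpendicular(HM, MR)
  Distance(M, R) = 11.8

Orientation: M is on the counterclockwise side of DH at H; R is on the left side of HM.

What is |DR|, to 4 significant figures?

11.19

∠DHM = 50.8°, so HM runs at 35.6° + (180° − 50.8°) = 164.8° from the x-axis; with |HM| = 23.5, M = H + 23.5·(cos 164.8°, sin 164.8°) = (-0.6429, 21.94). HM is perpendicular to MR; with |MR| = 11.8 on the left of HM, R = M + 11.8·(-0.2622, -0.9650) = (-3.737, 10.55). Then |DR| = |R − D| = 11.19.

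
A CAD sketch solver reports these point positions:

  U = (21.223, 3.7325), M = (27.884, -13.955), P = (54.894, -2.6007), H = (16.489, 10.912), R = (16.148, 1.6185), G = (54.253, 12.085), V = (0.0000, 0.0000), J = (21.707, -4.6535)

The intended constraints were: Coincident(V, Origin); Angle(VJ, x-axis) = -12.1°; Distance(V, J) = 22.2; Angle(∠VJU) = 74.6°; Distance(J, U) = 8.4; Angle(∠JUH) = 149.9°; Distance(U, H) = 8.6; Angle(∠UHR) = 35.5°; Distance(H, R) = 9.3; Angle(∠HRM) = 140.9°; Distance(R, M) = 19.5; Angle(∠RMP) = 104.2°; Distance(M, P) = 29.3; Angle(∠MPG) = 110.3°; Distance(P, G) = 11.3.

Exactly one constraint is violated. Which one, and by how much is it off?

Distance(P, G) = 11.3 — off by 3.40.

V = (0.00, 0.00) ✓; VJ at -12.10° ✓; |VJ| = 22.20 ✓; ∠VJU = 74.60° ✓; |JU| = 8.400 ✓; ∠JUH = 149.9° ✓; |UH| = 8.600 ✓; ∠UHR = 35.50° ✓; |HR| = 9.300 ✓; ∠HRM = 140.9° ✓; |RM| = 19.50 ✓; ∠RMP = 104.2° ✓; |MP| = 29.30 ✓; ∠MPG = 110.3° ✓; |PG| = 14.70 ✗.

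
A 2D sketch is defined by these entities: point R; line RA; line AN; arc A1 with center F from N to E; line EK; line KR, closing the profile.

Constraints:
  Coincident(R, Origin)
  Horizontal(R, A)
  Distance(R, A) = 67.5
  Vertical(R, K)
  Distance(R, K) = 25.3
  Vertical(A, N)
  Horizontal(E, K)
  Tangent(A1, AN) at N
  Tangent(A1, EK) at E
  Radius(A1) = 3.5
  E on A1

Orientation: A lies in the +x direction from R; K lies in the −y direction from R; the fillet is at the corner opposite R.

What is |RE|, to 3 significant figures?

68.8

R is at the origin; RA is horizontal with |RA| = 67.5 and A on the +x side, so A = (67.5, 0.00). RK is vertical with |RK| = 25.3 and K on the −y side, so K = (0.00, -25.3). The virtual corner opposite R is at (67.5, -25.3). The tangent condition forces FN to be normal to AN and the tangent condition forces FE to be normal to EK, with radius 3.5, so the center F sits 3.5 in from both sides at F = (64.0, -21.8). That places the tangent points at N = (67.5, -21.8) on AN and E = (64.0, -25.3) on EK. Then |RE| = |E − R| = 68.8.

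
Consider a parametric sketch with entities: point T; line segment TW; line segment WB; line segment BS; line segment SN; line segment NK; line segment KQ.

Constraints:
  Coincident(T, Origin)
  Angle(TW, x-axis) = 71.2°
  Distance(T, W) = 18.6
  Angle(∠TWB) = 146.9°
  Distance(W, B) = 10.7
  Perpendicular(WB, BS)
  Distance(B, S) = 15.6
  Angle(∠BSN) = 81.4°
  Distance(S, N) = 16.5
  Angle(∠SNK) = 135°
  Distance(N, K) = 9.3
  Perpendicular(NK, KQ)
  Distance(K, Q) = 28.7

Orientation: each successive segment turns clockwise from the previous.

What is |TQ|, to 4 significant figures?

34.97

∠SNK = 135.0° gives NK at 164.5° from the x-axis; with |NK| = 9.3, K = (0.7175, 6.294). NK ⟂ KQ, so KQ runs at 74.50°; with |KQ| = 28.7, Q = (8.387, 33.95). Then |TQ| = |Q − T| = 34.97.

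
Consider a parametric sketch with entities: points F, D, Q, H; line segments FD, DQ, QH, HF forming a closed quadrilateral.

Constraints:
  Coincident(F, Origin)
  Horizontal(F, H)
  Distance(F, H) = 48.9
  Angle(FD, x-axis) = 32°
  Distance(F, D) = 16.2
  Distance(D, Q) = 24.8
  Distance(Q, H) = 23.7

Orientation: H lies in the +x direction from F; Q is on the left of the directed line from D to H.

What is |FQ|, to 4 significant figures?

40.96

F is at the origin; F and H share the same y with |FH| = 48.9 and H in +x, so H = (48.9, 0). FD runs at 32.0° with |FD| = 16.2, so D = (13.74, 8.585). Q is determined by |DQ| = 24.8 and |QH| = 23.7 together: it lies at the intersection of circle(D, 24.8) and circle(H, 23.7). With |DH| = 36.19, the foot of the radical line on DH is 18.83 from D and the perpendicular offset is √(24.8² − 18.83²) = 16.13. Taking the left-of-DH solution: Q = (35.86, 19.79).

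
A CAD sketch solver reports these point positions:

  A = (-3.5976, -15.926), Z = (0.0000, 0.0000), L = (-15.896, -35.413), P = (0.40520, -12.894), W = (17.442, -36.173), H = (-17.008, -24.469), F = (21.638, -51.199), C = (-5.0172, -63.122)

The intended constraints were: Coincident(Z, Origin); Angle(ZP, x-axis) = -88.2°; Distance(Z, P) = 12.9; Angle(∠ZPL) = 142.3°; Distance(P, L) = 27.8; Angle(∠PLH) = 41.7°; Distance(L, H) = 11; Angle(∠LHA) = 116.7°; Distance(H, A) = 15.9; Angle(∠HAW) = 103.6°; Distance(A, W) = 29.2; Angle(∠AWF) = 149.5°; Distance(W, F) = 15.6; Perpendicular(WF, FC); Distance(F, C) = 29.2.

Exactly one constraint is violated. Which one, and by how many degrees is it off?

Perpendicular(WF, FC) — off by 8.50°.

Z = (0.00, 0.00) ✓; ZP at -88.20° ✓; |ZP| = 12.90 ✓; ∠ZPL = 142.3° ✓; |PL| = 27.80 ✓; ∠PLH = 41.70° ✓; |LH| = 11.00 ✓; ∠LHA = 116.7° ✓; |HA| = 15.90 ✓; ∠HAW = 103.6° ✓; |AW| = 29.20 ✓; ∠AWF = 149.5° ✓; |WF| = 15.60 ✓; ∠(WF, FC) = 81.50° ✗; |FC| = 29.20 ✓.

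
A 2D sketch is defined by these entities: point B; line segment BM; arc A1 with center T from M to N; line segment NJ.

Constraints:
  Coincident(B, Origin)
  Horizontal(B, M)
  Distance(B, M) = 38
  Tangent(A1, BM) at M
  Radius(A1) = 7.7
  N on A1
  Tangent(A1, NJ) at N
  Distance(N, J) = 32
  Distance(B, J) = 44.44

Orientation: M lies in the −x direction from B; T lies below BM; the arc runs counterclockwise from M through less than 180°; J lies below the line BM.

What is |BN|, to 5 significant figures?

45.746

B is at the origin; BM is horizontal with |BM| = 38.0 and M on the −x side, so M = (-38.000, 0.0000). A1 meets BM tangentially, so TM is at right angles to BM, so T = M + (0, -7.7) = (-38.000, -7.7000). Since TN ⟂ NJ (tangency), |TJ| = √(7.7² + 32.0²) = 32.913 regardless of where N sits on A1. So J lies on both circle(B, 44.44) and circle(T, 32.913); the below-BM intersection is J = (-23.923, -37.451). N is the foot of the tangent from J: N = (-43.997, -12.530).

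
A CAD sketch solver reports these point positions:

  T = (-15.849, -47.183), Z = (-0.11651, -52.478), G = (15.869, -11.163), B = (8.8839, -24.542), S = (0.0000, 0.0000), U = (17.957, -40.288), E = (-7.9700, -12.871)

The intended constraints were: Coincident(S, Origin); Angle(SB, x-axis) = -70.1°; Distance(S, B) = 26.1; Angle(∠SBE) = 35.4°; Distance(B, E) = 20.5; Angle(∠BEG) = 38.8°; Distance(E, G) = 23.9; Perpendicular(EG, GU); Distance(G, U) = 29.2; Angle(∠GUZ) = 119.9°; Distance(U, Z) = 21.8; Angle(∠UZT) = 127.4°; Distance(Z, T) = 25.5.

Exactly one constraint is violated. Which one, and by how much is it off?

Distance(Z, T) = 25.5 — off by 8.90.

S = (0.00, 0.00) ✓; SB at -70.10° ✓; |SB| = 26.10 ✓; ∠SBE = 35.40° ✓; |BE| = 20.50 ✓; ∠BEG = 38.80° ✓; |EG| = 23.90 ✓; ∠(EG, GU) = 90.00° ✓; |GU| = 29.20 ✓; ∠GUZ = 119.9° ✓; |UZ| = 21.80 ✓; ∠UZT = 127.4° ✓; |ZT| = 16.60 ✗.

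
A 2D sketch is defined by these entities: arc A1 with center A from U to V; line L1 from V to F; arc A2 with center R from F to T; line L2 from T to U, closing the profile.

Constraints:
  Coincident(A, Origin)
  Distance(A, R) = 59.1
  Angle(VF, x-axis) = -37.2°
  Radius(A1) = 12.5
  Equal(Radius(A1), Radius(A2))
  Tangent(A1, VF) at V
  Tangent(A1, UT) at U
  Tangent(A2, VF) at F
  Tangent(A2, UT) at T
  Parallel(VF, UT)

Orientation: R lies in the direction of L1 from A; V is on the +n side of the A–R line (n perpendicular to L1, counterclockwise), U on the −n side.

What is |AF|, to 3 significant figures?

60.4

The slot axis is L1's direction at -37.2°, so u = (cos -37.2°, sin -37.2°) = (0.797, -0.605) and n = (−sin -37.2°, cos -37.2°) = (0.605, 0.797). A is at the origin and R lies 59.1 along u from A, so R = 59.1·u = (47.1, -35.7). Tangency of A1 to both parallel lines with radius 12.5 puts V and U at A ± 12.5·n: V = (7.56, 9.96), U = (-7.56, -9.96). Equal radii place F and T the same way about R: F = R + 12.5·n = (54.6, -25.8), T = R − 12.5·n = (39.5, -45.7). Then |AF| = |F − A| = 60.4.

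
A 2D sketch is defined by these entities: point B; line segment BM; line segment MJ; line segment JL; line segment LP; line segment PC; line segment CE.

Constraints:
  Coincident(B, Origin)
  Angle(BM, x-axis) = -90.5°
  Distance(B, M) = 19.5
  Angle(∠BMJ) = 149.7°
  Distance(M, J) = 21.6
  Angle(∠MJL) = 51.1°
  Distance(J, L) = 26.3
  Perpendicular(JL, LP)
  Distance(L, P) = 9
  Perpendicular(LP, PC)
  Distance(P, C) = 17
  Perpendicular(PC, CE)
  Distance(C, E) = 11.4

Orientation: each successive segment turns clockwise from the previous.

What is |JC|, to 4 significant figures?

12.94

JL is perpendicular to LP, so LP runs at 20.30°; with |LP| = 9.0, P = (-11.91, -10.26). The perpendicularity gives PC at right angles to LP, so PC runs at -69.70°; with |PC| = 17.0, C = (-6.016, -26.21). Then |JC| = |C − J| = 12.94.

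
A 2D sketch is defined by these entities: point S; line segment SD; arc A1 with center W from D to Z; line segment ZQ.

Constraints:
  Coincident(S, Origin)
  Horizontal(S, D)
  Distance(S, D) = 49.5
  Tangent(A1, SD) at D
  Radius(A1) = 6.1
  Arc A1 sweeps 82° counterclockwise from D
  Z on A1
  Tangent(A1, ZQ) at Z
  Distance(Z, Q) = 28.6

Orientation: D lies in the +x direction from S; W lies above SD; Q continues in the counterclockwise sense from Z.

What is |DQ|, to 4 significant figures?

35.04

S is at the origin; SD is horizontal with |SD| = 49.5 and D on the +x side, so D = (49.50, 0.000). The tangent condition forces WD to be normal to SD, so W = D + (0, 6.1) = (49.50, 6.100). On A1, D sits at bearing -90° from W; an 82° counterclockwise sweep puts Z at bearing -8°, so Z = W + 6.1·(cos -8°, sin -8°) = (55.54, 5.251). A1 meets ZQ tangentially, so WZ is at right angles to ZQ, so ZQ runs along (−sin -8°, cos -8°); with |ZQ| = 28.6, Q = (59.52, 33.57). Then |DQ| = |Q − D| = 35.04.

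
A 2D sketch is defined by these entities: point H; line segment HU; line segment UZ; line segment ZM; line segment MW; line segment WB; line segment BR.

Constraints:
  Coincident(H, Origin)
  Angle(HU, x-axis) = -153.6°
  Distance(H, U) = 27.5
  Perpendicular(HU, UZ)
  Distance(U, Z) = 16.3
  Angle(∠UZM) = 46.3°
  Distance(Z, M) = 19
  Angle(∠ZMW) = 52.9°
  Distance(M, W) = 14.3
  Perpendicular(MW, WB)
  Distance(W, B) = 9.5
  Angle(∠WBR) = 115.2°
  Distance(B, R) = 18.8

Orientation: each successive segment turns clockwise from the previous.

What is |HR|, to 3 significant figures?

25.1

MW is perpendicular to WB, so WB runs at 126°; with |WB| = 9.5, B = (-30.9, -3.88). ∠WBR = 115.2° gives BR at 60.8° from the x-axis; with |BR| = 18.8, R = (-21.7, 12.5). Then |HR| = |R − H| = 25.1.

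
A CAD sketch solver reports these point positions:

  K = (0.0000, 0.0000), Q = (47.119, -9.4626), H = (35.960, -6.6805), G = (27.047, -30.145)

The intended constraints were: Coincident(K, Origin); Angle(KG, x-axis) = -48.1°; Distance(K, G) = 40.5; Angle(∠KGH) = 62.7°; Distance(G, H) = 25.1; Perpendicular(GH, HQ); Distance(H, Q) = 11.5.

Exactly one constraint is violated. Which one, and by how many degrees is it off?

Perpendicular(GH, HQ) — off by 6.80°.

K = (0.00, 0.00) ✓; KG at -48.10° ✓; |KG| = 40.50 ✓; ∠KGH = 62.70° ✓; |GH| = 25.10 ✓; ∠(GH, HQ) = 83.20° ✗; |HQ| = 11.50 ✓.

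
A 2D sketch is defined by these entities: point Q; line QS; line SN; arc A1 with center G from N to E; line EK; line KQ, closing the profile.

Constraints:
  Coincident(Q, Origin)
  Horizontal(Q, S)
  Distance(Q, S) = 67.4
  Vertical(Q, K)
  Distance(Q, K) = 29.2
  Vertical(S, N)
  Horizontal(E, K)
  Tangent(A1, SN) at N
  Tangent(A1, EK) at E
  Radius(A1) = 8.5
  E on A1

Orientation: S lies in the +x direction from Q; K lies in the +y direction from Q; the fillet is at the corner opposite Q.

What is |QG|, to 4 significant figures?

62.43

QK is vertical with |QK| = 29.2 and K on the +y side, so K = (0.000, 29.20). The virtual corner opposite Q is at (67.40, 29.20). Tangency of A1 to SN means the radius GN is perpendicular to SN and the tangent condition forces GE to be normal to EK, with radius 8.5, so the center G sits 8.5 in from both sides at G = (58.90, 20.70). Then |QG| = |G − Q| = 62.43.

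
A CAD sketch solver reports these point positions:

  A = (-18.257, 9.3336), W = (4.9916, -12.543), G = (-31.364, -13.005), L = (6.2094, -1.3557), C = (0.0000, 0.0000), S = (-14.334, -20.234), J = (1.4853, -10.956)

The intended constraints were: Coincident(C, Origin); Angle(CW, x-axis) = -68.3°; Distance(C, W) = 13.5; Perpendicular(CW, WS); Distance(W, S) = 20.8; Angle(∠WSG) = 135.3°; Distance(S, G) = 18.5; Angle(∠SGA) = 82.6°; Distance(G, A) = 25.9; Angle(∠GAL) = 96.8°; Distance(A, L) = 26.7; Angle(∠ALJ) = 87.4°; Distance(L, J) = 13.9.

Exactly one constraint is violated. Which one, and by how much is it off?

Distance(L, J) = 13.9 — off by 3.20.

C = (0.00, 0.00) ✓; CW at -68.30° ✓; |CW| = 13.50 ✓; ∠(CW, WS) = 90.00° ✓; |WS| = 20.80 ✓; ∠WSG = 135.3° ✓; |SG| = 18.50 ✓; ∠SGA = 82.60° ✓; |GA| = 25.90 ✓; ∠GAL = 96.80° ✓; |AL| = 26.70 ✓; ∠ALJ = 87.40° ✓; |LJ| = 10.70 ✗.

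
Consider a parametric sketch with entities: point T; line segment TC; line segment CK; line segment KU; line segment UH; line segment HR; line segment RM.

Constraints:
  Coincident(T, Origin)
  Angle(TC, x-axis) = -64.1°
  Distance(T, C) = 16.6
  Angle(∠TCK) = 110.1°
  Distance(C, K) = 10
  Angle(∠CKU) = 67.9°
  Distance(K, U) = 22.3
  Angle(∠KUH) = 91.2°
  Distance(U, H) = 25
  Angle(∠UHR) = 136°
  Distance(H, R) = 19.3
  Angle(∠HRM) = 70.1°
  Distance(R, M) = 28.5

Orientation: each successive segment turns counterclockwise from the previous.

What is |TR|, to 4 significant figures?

32.27

T is at the origin; TC runs at -64.1° with length 16.6, so C = (7.251, -14.93). ∠TCK = 110.1° gives CK at 5.800° from the x-axis; with |CK| = 10.0, K = (17.20, -13.92). ∠CKU = 67.9° gives KU at 117.9° from the x-axis; with |KU| = 22.3, U = (6.765, 5.786). ∠KUH = 91.2° gives UH at -153.3° from the x-axis; with |UH| = 25.0, H = (-15.57, -5.447). ∠UHR = 136.0° gives HR at -109.3° from the x-axis; with |HR| = 19.3, R = (-21.95, -23.66). Then |TR| = |R − T| = 32.27.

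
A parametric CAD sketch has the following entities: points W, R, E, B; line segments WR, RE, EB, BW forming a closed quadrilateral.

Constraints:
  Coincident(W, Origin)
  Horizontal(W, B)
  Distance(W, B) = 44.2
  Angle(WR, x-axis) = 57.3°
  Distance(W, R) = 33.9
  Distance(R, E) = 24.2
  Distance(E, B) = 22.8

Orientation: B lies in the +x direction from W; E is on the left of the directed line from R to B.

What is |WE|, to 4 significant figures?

47.55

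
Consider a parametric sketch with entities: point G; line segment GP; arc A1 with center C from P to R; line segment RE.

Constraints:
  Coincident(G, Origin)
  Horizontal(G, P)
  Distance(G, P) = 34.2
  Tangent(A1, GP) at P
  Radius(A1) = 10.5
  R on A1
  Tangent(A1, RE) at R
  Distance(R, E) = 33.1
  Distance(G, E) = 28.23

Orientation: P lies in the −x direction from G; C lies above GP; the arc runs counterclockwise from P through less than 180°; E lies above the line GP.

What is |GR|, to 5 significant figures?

26.655

Checks: |CP| = 10.50 ✓; |CR| = 10.50 ✓; ∠(CR, RE) = 90.00° ✓; |RE| = 33.10 ✓; |GE| = 28.23 ✓.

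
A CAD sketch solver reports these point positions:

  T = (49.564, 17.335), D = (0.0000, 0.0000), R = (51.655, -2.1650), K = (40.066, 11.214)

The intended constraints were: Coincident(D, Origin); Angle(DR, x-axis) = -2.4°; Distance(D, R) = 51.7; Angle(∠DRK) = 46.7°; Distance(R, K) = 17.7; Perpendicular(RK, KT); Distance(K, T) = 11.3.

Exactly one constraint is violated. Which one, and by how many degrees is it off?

Perpendicular(RK, KT) — off by 8.10°.

D = (0.00, 0.00) ✓; DR at -2.400° ✓; |DR| = 51.70 ✓; ∠DRK = 46.70° ✓; |RK| = 17.70 ✓; ∠(RK, KT) = 98.10° ✗; |KT| = 11.30 ✓.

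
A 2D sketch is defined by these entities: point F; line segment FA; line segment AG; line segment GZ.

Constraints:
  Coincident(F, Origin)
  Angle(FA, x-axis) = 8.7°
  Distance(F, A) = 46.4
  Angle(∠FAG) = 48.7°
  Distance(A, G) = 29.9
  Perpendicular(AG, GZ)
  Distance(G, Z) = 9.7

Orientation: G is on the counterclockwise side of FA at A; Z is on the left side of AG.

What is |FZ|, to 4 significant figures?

25.17

∠FAG = 48.7°, so AG runs at 8.7° + (180° − 48.7°) = 140.0° from the x-axis; with |AG| = 29.9, G = A + 29.9·(cos 140.0°, sin 140.0°) = (22.96, 26.24). AG is perpendicular to GZ; with |GZ| = 9.7 on the left of AG, Z = G + 9.7·(-0.6428, -0.7660) = (16.73, 18.81). Then |FZ| = |Z − F| = 25.17.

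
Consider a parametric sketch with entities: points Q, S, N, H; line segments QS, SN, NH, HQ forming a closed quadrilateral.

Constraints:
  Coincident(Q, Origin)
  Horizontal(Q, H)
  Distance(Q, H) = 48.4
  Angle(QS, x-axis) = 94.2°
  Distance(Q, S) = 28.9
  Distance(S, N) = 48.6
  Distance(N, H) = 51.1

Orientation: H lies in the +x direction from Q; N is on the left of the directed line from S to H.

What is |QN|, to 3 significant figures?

65.3

Q is at the origin; Q and H share the same y with |QH| = 48.4 and H in +x, so H = (48.4, 0). QS runs at 94.2° with |QS| = 28.9, so S = (-2.12, 28.8). N is determined by |SN| = 48.6 and |NH| = 51.1 together: it lies at the intersection of circle(S, 48.6) and circle(H, 51.1). With |SH| = 58.2, the foot of the radical line on SH is 26.9 from S and the perpendicular offset is √(48.6² − 26.9²) = 40.5. Taking the left-of-SH solution: N = (41.3, 50.6).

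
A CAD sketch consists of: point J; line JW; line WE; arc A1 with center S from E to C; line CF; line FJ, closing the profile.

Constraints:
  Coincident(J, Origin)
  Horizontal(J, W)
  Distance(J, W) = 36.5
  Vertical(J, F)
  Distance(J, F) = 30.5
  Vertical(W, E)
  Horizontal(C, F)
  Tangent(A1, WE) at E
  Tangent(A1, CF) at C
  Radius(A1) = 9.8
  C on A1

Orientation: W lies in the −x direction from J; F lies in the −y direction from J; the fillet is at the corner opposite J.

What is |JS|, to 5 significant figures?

33.784

J is at the origin; J and W share the same y with |JW| = 36.5 and W on the −x side, so W = (-36.500, 0.0000). JF is vertical with |JF| = 30.5 and F on the −y side, so F = (0.0000, -30.500). The virtual corner opposite J is at (-36.500, -30.500). Tangency of A1 to WE means the radius SE is perpendicular to WE and A1 meets CF tangentially, so SC is at right angles to CF, with radius 9.8, so the center S sits 9.8 in from both sides at S = (-26.700, -20.700). Then |JS| = |S − J| = 33.784.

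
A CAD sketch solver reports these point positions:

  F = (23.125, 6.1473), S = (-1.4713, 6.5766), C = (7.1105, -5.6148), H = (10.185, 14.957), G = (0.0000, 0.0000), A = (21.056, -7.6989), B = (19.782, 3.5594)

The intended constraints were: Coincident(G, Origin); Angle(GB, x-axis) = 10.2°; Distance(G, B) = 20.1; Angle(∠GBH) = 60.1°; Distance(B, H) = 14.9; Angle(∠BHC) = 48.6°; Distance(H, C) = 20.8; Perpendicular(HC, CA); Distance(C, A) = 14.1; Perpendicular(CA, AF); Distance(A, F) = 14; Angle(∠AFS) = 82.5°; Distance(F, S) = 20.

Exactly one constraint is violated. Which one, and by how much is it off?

Distance(F, S) = 20 — off by 4.60.

G = (0.00, 0.00) ✓; GB at 10.20° ✓; |GB| = 20.10 ✓; ∠GBH = 60.10° ✓; |BH| = 14.90 ✓; ∠BHC = 48.60° ✓; |HC| = 20.80 ✓; ∠(HC, CA) = 90.00° ✓; |CA| = 14.10 ✓; ∠(CA, AF) = 90.00° ✓; |AF| = 14.00 ✓; ∠AFS = 82.50° ✓; |FS| = 24.60 ✗.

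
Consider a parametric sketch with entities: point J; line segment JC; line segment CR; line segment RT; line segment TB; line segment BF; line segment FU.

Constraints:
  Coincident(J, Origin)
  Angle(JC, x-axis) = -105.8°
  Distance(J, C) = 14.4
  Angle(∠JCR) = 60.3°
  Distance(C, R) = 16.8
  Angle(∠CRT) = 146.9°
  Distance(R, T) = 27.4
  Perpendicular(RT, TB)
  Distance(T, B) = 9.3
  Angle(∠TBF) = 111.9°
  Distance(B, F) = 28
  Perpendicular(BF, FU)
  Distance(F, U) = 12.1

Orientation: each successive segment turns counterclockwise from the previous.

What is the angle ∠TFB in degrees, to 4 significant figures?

15.33°

The perpendicularity gives TB at right angles to RT, so TB runs at 137.0°; with |TB| = 9.3, B = (24.27, 16.56). ∠TBF = 111.9° gives BF at -154.9° from the x-axis; with |BF| = 28.0, F = (-1.084, 4.684). Then cos ∠TFB = FT·FB / (|FT||FB|), giving 15.33°.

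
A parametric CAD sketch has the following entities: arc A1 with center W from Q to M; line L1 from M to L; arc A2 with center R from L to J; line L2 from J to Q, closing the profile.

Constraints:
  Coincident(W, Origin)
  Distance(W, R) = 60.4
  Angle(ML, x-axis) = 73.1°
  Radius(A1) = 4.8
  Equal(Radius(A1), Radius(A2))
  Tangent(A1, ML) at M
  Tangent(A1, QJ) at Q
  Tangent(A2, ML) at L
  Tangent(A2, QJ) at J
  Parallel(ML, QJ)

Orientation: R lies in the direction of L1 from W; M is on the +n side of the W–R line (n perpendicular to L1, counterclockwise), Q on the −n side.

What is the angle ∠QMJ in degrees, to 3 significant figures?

81.0°

The slot axis is L1's direction at 73.1°, so u = (cos 73.1°, sin 73.1°) = (0.291, 0.957) and n = (−sin 73.1°, cos 73.1°) = (-0.957, 0.291). W is at the origin and R lies 60.4 along u from W, so R = 60.4·u = (17.6, 57.8). Tangency of A1 to both parallel lines with radius 4.8 puts M and Q at W ± 4.8·n: M = (-4.59, 1.40), Q = (4.59, -1.40). Equal radii place L and J the same way about R: L = R + 4.8·n = (13.0, 59.2), J = R − 4.8·n = (22.2, 56.4). Then cos ∠QMJ = MQ·MJ / (|MQ||MJ|), giving 81.0°.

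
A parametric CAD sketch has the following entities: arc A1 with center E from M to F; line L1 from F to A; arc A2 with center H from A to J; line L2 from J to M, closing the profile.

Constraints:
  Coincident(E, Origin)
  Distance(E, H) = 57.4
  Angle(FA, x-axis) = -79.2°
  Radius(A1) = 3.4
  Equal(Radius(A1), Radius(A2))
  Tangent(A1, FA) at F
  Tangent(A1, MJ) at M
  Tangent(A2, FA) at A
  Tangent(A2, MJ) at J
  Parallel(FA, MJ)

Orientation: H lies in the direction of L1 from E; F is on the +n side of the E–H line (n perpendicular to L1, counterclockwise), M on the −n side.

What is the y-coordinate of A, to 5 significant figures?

-55.746

The slot axis is L1's direction at -79.2°, so u = (cos -79.2°, sin -79.2°) = (0.18738, -0.98229) and n = (−sin -79.2°, cos -79.2°) = (0.98229, 0.18738). E is at the origin and H lies 57.4 along u from E, so H = 57.4·u = (10.756, -56.383). Tangency of A1 to both parallel lines with radius 3.4 puts F and M at E ± 3.4·n: F = (3.3398, 0.63710), M = (-3.3398, -0.63710). Equal radii place A and J the same way about H: A = H + 3.4·n = (14.095, -55.746), J = H − 3.4·n = (7.4159, -57.020). So A.y = -55.746.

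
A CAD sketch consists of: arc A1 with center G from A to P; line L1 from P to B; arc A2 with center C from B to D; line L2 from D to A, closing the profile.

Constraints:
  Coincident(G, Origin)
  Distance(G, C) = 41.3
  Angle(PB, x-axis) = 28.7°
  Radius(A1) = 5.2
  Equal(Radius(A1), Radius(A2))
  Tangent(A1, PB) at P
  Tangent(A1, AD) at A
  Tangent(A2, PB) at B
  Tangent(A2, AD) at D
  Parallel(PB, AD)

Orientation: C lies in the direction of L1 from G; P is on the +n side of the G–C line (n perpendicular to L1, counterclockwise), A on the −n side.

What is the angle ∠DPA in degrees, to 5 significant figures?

75.866°

Tangency of A1 to both parallel lines with radius 5.2 puts P and A at G ± 5.2·n: P = (-2.4972, 4.5612), A = (2.4972, -4.5612). Equal radii place B and D the same way about C: B = C + 5.2·n = (33.729, 24.394), D = C − 5.2·n = (38.723, 15.272). Then cos ∠DPA = PD·PA / (|PD||PA|), giving 75.866°.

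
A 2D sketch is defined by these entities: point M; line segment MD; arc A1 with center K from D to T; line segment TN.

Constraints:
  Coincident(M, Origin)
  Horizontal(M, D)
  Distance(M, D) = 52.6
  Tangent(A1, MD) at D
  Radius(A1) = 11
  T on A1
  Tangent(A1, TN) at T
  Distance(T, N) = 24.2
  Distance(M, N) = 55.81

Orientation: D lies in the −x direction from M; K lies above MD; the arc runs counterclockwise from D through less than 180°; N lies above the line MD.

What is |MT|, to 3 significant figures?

43.2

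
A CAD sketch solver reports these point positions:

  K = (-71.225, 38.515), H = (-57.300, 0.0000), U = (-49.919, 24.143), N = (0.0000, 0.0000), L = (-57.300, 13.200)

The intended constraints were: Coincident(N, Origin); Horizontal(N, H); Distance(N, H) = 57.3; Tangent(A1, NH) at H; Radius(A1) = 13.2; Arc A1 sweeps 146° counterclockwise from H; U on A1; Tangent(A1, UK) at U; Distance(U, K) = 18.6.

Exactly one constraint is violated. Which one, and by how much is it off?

Distance(U, K) = 18.6 — off by 7.10.

N = (0.00, 0.00) ✓; N.y = 0.00, H.y = 0.00 ✓; |NH| = 57.30 ✓; ∠(LH, HN) = 90.00° ✓; |LH| = 13.20 ✓; bearing(L→U) − bearing(L→H) = 146.0° ✓; |LU| = 13.20 ✓; ∠(LU, UK) = 90.00° ✓; |UK| = 25.70 ✗.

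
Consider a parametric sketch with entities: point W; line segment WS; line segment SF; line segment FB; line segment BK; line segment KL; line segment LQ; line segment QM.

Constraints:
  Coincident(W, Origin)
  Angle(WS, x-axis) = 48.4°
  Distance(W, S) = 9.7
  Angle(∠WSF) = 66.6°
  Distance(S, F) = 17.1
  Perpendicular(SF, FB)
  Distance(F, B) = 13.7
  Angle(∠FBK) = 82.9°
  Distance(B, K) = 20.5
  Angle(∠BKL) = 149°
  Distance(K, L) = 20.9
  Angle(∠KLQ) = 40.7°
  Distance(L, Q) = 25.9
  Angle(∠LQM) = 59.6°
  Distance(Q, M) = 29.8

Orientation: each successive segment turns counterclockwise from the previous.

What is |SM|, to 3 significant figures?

24.7

∠KLQ = 40.7° gives LQ at 159° from the x-axis; with |LQ| = 25.9, Q = (1.47, 11.9). ∠LQM = 59.6° gives QM at -80.4° from the x-axis; with |QM| = 29.8, M = (6.44, -17.4). Then |SM| = |M − S| = 24.7.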